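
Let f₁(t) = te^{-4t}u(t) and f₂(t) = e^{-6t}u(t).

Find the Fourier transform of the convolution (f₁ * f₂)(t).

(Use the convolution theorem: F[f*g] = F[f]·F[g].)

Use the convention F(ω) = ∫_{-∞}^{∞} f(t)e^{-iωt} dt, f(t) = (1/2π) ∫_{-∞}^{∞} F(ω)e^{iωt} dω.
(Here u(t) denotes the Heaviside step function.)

F[f₁*f₂](ω) = \frac{1}{\left(i \omega + 4\right)^{2} \left(i \omega + 6\right)}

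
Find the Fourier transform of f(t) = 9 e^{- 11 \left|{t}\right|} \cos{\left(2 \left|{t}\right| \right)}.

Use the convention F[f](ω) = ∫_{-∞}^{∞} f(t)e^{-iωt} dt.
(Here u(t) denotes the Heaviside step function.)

F(ω) = \frac{198 \left(\omega^{2} + 125\right)}{\omega^{4} + 234 \omega^{2} + 15625}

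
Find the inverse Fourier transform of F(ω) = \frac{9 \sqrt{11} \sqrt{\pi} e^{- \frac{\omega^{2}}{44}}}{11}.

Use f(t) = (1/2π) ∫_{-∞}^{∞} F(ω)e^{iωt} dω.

f(t) = 9 e^{- 11 t^{2}}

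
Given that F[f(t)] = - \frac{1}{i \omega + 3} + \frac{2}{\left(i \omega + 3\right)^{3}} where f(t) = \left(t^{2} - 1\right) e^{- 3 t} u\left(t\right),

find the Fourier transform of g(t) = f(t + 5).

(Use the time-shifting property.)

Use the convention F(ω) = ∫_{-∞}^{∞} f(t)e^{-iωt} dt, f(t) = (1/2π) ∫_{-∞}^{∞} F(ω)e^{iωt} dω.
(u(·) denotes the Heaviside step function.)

F[g](ω) = \frac{\left(2 i \omega - \left(i \omega + 3\right)^{3} + 6\right) e^{5 i \omega}}{\left(i \omega + 3\right)^{4}}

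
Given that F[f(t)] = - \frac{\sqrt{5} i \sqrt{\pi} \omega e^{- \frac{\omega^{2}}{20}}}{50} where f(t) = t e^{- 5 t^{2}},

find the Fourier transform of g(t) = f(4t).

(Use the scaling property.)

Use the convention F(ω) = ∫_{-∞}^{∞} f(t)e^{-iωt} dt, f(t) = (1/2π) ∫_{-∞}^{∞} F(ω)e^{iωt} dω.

F[g](ω) = - \frac{\sqrt{5} i \sqrt{\pi} \omega e^{- \frac{\omega^{2}}{320}}}{800}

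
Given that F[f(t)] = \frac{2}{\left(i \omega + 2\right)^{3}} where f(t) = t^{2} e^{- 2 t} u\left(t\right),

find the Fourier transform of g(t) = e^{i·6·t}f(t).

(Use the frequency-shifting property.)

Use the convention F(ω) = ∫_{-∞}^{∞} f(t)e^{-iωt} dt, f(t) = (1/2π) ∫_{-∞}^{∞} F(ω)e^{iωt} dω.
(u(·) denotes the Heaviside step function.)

F[g](ω) = \frac{2}{\left(i \left(\omega - 6\right) + 2\right)^{3}}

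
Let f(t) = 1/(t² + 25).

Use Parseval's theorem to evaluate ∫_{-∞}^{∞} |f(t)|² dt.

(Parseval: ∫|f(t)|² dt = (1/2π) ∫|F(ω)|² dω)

∫|f(t)|² dt = \frac{\pi}{250}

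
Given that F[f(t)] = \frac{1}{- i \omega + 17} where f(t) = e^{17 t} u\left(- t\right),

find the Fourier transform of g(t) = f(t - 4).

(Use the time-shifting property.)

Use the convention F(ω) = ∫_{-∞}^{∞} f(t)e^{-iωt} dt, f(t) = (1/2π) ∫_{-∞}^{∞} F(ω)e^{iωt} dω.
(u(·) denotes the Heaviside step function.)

F[g](ω) = \frac{i e^{- 4 i \omega}}{\omega + 17 i}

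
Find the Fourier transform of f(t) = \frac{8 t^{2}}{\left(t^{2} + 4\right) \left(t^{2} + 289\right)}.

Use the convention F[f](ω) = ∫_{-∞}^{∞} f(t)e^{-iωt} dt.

F(ω) = \frac{8 \pi \left(17 - 2 e^{15 \left|{\omega}\right|}\right) e^{- 17 \left|{\omega}\right|}}{285}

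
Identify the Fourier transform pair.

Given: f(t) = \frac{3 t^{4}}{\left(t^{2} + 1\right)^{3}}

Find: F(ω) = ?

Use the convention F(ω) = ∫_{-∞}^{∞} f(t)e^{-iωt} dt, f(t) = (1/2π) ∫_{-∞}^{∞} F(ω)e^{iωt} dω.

F(ω) = \frac{3 \pi \left(\omega^{2} - 5 \left|{\omega}\right| + 3\right) e^{- \left|{\omega}\right|}}{8}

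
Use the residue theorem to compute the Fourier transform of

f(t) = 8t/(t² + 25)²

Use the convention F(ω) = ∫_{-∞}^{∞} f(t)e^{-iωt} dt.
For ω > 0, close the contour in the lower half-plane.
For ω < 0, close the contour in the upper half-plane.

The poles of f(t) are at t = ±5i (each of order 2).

Let g(z) = f(z)e^{-iωz}; for large |z| the factor e^{-iωz} decays in the lower half-plane when ω > 0 and in the upper half-plane when ω < 0.

Case ω > 0 (lower half-plane, clockwise contour ⇒ F(ω) = -2πi·ΣRes):
  Res_{z = - 5 i} g(z) = \frac{2 \omega e^{- 5 \omega}}{5} (pole of order 2)
  F(ω) = -2πi·ΣRes = - \frac{4 i \pi \omega e^{- 5 \omega}}{5}

Case ω < 0 (upper half-plane, counterclockwise contour ⇒ F(ω) = +2πi·ΣRes):
  Res_{z = 5 i} g(z) = - \frac{2 \omega e^{5 \omega}}{5} (pole of order 2)
  F(ω) = 2πi·ΣRes = - \frac{4 i \pi \omega e^{5 \omega}}{5}

Both cases combine into a single formula in |ω|:

F(ω) = - \frac{4 i \pi \omega e^{- 5 \left|{\omega}\right|}}{5}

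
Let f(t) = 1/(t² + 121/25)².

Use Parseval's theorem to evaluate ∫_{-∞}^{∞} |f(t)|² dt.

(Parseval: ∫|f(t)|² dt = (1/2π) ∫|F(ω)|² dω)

∫|f(t)|² dt = \frac{390625 \pi}{311794736}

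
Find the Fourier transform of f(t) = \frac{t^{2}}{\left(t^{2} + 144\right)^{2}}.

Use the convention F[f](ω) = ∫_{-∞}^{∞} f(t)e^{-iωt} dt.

F(ω) = \frac{\pi \left(1 - 12 \left|{\omega}\right|\right) e^{- 12 \left|{\omega}\right|}}{24}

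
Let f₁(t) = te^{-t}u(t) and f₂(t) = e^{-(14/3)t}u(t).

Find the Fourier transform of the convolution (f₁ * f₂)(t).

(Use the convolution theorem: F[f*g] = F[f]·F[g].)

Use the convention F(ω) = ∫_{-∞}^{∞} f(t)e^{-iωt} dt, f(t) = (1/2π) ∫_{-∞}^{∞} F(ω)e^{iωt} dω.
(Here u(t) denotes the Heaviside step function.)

F[f₁*f₂](ω) = \frac{3}{\left(i \omega + 1\right)^{2} \left(3 i \omega + 14\right)}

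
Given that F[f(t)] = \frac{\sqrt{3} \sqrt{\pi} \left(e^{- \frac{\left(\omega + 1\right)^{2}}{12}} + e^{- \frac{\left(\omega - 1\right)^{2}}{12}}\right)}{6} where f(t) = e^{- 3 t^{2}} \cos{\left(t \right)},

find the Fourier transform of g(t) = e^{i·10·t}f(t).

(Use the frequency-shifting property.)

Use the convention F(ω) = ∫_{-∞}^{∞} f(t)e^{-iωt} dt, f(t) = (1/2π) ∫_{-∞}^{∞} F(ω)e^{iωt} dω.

F[g](ω) = \frac{\sqrt{3} \sqrt{\pi} e^{- \frac{\left(\omega - 9\right)^{2}}{12}}}{6} + \frac{\sqrt{3} \sqrt{\pi} e^{- \frac{\left(\omega - 11\right)^{2}}{12}}}{6}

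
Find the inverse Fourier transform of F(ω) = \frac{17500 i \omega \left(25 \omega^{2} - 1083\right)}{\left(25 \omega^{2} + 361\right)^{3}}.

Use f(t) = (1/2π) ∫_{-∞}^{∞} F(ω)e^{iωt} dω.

f(t) = 7 t e^{- \frac{19 \left|{t}\right|}{5}} \left|{t}\right|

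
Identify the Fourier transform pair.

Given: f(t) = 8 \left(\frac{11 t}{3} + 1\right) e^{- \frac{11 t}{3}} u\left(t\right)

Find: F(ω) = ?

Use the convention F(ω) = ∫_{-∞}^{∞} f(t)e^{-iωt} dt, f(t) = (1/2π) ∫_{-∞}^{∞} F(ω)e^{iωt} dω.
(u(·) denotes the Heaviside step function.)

F(ω) = \frac{24 \left(- 3 i \omega - 22\right)}{9 \omega^{2} - 66 i \omega - 121}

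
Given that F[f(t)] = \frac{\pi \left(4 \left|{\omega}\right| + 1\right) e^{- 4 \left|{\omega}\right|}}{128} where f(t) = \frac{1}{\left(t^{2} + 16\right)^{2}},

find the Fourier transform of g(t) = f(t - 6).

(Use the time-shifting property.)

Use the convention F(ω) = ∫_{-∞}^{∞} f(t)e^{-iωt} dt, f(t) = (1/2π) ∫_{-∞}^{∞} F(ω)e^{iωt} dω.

F[g](ω) = \frac{\pi \left(4 \left|{\omega}\right| + 1\right) e^{- 6 i \omega - 4 \left|{\omega}\right|}}{128}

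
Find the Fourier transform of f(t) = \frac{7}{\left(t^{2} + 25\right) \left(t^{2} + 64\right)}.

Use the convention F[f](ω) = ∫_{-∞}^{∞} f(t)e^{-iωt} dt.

F(ω) = \frac{7 \pi \left(8 e^{3 \left|{\omega}\right|} - 5\right) e^{- 8 \left|{\omega}\right|}}{1560}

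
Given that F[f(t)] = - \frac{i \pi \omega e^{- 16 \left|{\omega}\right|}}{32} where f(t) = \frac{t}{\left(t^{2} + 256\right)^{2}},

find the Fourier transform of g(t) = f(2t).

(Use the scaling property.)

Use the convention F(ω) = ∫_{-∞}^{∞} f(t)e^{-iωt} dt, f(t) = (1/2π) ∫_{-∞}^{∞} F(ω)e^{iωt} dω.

F[g](ω) = - \frac{i \pi \omega e^{- 8 \left|{\omega}\right|}}{128}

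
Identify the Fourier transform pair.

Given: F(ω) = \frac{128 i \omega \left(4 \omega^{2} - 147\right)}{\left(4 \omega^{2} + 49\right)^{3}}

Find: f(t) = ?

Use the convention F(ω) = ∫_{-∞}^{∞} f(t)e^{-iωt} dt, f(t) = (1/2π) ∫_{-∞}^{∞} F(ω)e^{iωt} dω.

f(t) = 2 t e^{- \frac{7 \left|{t}\right|}{2}} \left|{t}\right|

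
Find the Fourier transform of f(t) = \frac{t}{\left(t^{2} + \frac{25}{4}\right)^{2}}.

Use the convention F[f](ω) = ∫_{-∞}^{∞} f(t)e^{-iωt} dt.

F(ω) = - \frac{i \pi \omega e^{- \frac{5 \left|{\omega}\right|}{2}}}{5}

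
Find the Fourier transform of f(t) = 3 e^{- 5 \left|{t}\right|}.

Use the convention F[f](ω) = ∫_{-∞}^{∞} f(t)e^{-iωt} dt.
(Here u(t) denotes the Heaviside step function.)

F(ω) = \frac{30}{\omega^{2} + 25}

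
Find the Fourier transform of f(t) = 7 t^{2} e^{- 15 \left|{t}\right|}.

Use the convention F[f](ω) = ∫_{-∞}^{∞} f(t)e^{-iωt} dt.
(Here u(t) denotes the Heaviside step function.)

F(ω) = \frac{1260 \left(75 - \omega^{2}\right)}{\left(\omega^{2} + 225\right)^{3}}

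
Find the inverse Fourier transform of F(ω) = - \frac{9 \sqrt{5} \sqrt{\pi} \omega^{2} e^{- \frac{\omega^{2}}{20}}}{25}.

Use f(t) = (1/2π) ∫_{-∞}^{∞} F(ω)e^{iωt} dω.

f(t) = 9 \left(20 t^{2} - 2\right) e^{- 5 t^{2}}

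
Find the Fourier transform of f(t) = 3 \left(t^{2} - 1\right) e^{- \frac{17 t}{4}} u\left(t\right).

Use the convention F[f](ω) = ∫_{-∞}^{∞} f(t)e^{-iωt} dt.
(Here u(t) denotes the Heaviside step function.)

F(ω) = \frac{12 \left(128 i \omega - \left(4 i \omega + 17\right)^{3} + 544\right)}{\left(4 i \omega + 17\right)^{4}}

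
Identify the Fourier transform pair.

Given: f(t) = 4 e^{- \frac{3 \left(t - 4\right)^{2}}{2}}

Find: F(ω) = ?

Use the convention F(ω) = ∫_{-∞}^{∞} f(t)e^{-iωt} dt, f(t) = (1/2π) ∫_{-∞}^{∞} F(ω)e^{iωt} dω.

F(ω) = \frac{4 \sqrt{6} \sqrt{\pi} e^{- \frac{\omega \left(\omega + 24 i\right)}{6}}}{3}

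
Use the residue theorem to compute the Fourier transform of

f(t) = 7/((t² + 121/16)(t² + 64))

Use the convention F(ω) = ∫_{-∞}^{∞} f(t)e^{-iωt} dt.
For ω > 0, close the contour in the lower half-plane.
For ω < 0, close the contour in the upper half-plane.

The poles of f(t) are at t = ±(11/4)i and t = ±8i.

Let g(z) = f(z)e^{-iωz}; for large |z| the factor e^{-iωz} decays in the lower half-plane when ω > 0 and in the upper half-plane when ω < 0.

Case ω > 0 (lower half-plane, clockwise contour ⇒ F(ω) = -2πi·ΣRes):
  Res_{z = - \frac{11 i}{4}} g(z) = \frac{32 i e^{- \frac{11 \omega}{4}}}{1419}
  Res_{z = - 8 i} g(z) = - \frac{i e^{- 8 \omega}}{129}
  F(ω) = -2πi·ΣRes = - \frac{2 \pi e^{- 8 \omega}}{129} + \frac{64 \pi e^{- \frac{11 \omega}{4}}}{1419}

Case ω < 0 (upper half-plane, counterclockwise contour ⇒ F(ω) = +2πi·ΣRes):
  Res_{z = \frac{11 i}{4}} g(z) = - \frac{32 i e^{\frac{11 \omega}{4}}}{1419}
  Res_{z = 8 i} g(z) = \frac{i e^{8 \omega}}{129}
  F(ω) = 2πi·ΣRes = \frac{2 \pi \left(32 e^{\frac{11 \omega}{4}} - 11 e^{8 \omega}\right)}{1419}

Both cases combine into a single formula in |ω|:

F(ω) = - \frac{2 \pi e^{- 8 \left|{\omega}\right|}}{129} + \frac{64 \pi e^{- \frac{11 \left|{\omega}\right|}{4}}}{1419}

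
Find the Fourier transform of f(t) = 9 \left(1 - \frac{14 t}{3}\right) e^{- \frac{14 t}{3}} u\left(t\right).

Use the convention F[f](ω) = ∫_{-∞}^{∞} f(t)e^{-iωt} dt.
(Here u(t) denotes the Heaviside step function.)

F(ω) = \frac{81 i \omega}{- 9 \omega^{2} + 84 i \omega + 196}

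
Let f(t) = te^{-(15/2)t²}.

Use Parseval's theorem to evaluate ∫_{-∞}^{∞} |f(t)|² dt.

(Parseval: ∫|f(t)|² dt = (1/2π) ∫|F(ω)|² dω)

∫|f(t)|² dt = \frac{\sqrt{15} \sqrt{\pi}}{450}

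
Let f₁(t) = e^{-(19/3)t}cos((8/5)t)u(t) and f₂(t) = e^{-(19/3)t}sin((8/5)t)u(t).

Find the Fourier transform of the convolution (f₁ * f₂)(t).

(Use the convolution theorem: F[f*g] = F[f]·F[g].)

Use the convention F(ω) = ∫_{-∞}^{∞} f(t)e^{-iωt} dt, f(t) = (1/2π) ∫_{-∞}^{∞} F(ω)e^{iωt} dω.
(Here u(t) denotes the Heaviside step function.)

F[f₁*f₂](ω) = \frac{27000 \left(3 i \omega + 19\right)}{\left(25 \left(3 i \omega + 19\right)^{2} + 576\right)^{2}}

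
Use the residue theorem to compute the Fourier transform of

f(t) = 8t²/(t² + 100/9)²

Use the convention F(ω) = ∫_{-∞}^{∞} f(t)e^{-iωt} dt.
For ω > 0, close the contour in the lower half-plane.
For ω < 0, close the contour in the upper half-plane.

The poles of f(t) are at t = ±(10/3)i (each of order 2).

Let g(z) = f(z)e^{-iωz}; for large |z| the factor e^{-iωz} decays in the lower half-plane when ω > 0 and in the upper half-plane when ω < 0.

Case ω > 0 (lower half-plane, clockwise contour ⇒ F(ω) = -2πi·ΣRes):
  Res_{z = - \frac{10 i}{3}} g(z) = \frac{i \left(3 - 10 \omega\right) e^{- \frac{10 \omega}{3}}}{5} (pole of order 2)
  F(ω) = -2πi·ΣRes = \frac{2 \pi \left(3 - 10 \omega\right) e^{- \frac{10 \omega}{3}}}{5}

Case ω < 0 (upper half-plane, counterclockwise contour ⇒ F(ω) = +2πi·ΣRes):
  Res_{z = \frac{10 i}{3}} g(z) = \frac{i \left(- 10 \omega - 3\right) e^{\frac{10 \omega}{3}}}{5} (pole of order 2)
  F(ω) = 2πi·ΣRes = \frac{2 \pi \left(10 \omega + 3\right) e^{\frac{10 \omega}{3}}}{5}

Both cases combine into a single formula in |ω|:

F(ω) = \frac{2 \pi \left(3 - 10 \left|{\omega}\right|\right) e^{- \frac{10 \left|{\omega}\right|}{3}}}{5}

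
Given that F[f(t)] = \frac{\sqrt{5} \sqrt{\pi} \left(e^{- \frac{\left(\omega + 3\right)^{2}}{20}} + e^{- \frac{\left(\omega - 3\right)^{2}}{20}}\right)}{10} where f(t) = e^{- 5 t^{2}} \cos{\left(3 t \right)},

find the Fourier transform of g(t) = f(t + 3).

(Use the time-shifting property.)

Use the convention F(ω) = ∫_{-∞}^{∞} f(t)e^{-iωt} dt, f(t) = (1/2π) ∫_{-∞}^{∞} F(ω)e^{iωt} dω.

F[g](ω) = \frac{\sqrt{5} \sqrt{\pi} \left(e^{\frac{3 \omega}{5}} + 1\right) e^{- \frac{\omega^{2}}{20} - \frac{3 \omega}{10} + 3 i \omega - \frac{9}{20}}}{10}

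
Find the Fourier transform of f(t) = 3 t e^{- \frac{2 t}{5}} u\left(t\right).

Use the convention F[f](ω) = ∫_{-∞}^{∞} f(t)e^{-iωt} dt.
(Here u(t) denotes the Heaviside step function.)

F(ω) = \frac{75}{\left(5 i \omega + 2\right)^{2}}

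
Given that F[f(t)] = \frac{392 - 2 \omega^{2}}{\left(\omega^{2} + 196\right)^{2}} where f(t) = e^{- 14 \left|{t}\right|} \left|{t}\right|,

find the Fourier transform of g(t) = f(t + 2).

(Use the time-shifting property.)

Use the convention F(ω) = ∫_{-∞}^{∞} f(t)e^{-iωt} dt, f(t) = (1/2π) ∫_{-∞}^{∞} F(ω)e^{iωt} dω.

F[g](ω) = \frac{2 \left(196 - \omega^{2}\right) e^{2 i \omega}}{\left(\omega^{2} + 196\right)^{2}}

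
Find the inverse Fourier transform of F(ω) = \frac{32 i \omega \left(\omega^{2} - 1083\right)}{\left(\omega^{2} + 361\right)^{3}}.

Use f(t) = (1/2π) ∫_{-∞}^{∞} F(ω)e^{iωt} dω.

f(t) = 8 t e^{- 19 \left|{t}\right|} \left|{t}\right|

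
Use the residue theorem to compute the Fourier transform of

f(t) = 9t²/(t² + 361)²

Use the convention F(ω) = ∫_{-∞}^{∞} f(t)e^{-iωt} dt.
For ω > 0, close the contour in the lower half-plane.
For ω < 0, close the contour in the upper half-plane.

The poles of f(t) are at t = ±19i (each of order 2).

Let g(z) = f(z)e^{-iωz}; for large |z| the factor e^{-iωz} decays in the lower half-plane when ω > 0 and in the upper half-plane when ω < 0.

Case ω > 0 (lower half-plane, clockwise contour ⇒ F(ω) = -2πi·ΣRes):
  Res_{z = - 19 i} g(z) = \frac{9 i \left(1 - 19 \omega\right) e^{- 19 \omega}}{76} (pole of order 2)
  F(ω) = -2πi·ΣRes = \frac{9 \pi \left(1 - 19 \omega\right) e^{- 19 \omega}}{38}

Case ω < 0 (upper half-plane, counterclockwise contour ⇒ F(ω) = +2πi·ΣRes):
  Res_{z = 19 i} g(z) = \frac{9 i \left(- 19 \omega - 1\right) e^{19 \omega}}{76} (pole of order 2)
  F(ω) = 2πi·ΣRes = \frac{9 \pi \left(19 \omega + 1\right) e^{19 \omega}}{38}

Both cases combine into a single formula in |ω|:

F(ω) = \frac{9 \pi \left(1 - 19 \left|{\omega}\right|\right) e^{- 19 \left|{\omega}\right|}}{38}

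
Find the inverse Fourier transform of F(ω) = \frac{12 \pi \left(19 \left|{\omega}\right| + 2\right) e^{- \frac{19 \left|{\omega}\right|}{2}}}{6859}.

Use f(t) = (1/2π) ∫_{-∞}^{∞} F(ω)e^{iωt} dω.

f(t) = \frac{6}{\left(t^{2} + \frac{361}{4}\right)^{2}}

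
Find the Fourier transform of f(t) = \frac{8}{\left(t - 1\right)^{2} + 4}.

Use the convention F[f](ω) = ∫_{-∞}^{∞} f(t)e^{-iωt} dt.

F(ω) = 4 \pi e^{- i \omega - 2 \left|{\omega}\right|}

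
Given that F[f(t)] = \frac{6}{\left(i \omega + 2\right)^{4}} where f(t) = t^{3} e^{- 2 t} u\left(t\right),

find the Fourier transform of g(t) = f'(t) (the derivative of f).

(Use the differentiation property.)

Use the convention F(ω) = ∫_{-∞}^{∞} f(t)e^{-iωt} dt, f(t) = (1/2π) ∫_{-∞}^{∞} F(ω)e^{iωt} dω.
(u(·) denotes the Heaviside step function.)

F[g](ω) = \frac{6 i \omega}{\left(i \omega + 2\right)^{4}}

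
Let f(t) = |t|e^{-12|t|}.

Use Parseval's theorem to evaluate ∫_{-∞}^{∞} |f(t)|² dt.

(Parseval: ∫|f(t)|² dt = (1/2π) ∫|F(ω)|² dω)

∫|f(t)|² dt = \frac{1}{3456}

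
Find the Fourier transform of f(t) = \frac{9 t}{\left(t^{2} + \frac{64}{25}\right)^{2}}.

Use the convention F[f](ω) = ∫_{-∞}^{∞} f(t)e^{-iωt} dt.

F(ω) = - \frac{45 i \pi \omega e^{- \frac{8 \left|{\omega}\right|}{5}}}{16}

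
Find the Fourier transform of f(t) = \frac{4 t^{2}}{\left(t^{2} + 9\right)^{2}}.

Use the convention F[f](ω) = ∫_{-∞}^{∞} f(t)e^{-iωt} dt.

F(ω) = \frac{2 \pi \left(1 - 3 \left|{\omega}\right|\right) e^{- 3 \left|{\omega}\right|}}{3}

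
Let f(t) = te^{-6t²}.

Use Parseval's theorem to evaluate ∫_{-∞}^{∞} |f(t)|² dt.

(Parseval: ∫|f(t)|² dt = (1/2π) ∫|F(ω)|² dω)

∫|f(t)|² dt = \frac{\sqrt{3} \sqrt{\pi}}{144}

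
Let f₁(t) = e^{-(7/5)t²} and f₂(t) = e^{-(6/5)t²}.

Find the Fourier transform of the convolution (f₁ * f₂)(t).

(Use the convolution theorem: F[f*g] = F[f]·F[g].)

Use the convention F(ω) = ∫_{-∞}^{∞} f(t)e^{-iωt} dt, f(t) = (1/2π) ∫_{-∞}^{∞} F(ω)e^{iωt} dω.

F[f₁*f₂](ω) = \frac{5 \sqrt{42} \pi e^{- \frac{65 \omega^{2}}{168}}}{42}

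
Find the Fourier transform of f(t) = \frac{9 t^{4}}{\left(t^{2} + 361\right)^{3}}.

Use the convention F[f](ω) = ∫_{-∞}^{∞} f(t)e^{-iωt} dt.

F(ω) = \frac{9 \pi \left(361 \omega^{2} - 95 \left|{\omega}\right| + 3\right) e^{- 19 \left|{\omega}\right|}}{152}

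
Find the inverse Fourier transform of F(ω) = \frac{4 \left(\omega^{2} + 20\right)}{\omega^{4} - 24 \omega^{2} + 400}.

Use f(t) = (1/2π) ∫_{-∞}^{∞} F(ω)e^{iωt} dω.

f(t) = e^{- 2 \left|{t}\right|} \cos{\left(4 \left|{t}\right| \right)}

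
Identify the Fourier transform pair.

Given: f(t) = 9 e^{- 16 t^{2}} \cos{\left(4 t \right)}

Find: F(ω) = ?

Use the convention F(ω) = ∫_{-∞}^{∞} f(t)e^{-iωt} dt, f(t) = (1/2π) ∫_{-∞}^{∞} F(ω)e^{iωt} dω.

F(ω) = \frac{9 \sqrt{\pi} \left(e^{\frac{\omega}{4}} + 1\right) e^{- \frac{\omega^{2}}{64} - \frac{\omega}{8} - \frac{1}{4}}}{8}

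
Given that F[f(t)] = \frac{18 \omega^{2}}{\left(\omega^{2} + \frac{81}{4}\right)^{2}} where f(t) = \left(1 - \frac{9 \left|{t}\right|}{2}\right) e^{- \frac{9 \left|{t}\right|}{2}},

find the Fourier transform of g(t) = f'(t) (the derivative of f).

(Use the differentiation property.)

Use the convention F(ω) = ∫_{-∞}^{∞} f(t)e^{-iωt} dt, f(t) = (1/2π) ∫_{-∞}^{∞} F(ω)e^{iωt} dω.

F[g](ω) = \frac{288 i \omega^{3}}{\left(4 \omega^{2} + 81\right)^{2}}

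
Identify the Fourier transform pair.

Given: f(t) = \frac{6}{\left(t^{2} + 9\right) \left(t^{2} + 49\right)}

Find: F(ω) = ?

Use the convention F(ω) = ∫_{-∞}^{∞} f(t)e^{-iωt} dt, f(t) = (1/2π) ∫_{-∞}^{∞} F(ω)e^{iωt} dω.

F(ω) = \frac{\pi \left(7 e^{4 \left|{\omega}\right|} - 3\right) e^{- 7 \left|{\omega}\right|}}{140}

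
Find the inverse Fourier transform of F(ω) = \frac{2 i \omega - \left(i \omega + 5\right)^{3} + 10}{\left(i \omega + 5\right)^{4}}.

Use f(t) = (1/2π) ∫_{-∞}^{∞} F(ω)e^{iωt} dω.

f(t) = \left(t^{2} - 1\right) e^{- 5 t} u\left(t\right)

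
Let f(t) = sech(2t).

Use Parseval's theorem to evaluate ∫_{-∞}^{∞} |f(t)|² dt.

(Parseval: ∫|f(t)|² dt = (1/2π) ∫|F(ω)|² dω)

∫|f(t)|² dt = 1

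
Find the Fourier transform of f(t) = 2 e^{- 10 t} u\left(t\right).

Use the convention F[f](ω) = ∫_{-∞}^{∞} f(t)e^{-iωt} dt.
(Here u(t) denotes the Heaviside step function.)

F(ω) = \frac{2}{i \omega + 10}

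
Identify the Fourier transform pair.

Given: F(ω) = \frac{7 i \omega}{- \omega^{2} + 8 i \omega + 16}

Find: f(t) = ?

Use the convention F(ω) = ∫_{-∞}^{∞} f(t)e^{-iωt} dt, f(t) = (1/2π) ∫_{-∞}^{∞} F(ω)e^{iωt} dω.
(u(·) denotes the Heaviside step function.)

f(t) = 7 \left(1 - 4 t\right) e^{- 4 t} u\left(t\right)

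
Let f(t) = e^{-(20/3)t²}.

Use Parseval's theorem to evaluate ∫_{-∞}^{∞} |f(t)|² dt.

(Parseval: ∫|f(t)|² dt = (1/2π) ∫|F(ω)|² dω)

∫|f(t)|² dt = \frac{\sqrt{30} \sqrt{\pi}}{20}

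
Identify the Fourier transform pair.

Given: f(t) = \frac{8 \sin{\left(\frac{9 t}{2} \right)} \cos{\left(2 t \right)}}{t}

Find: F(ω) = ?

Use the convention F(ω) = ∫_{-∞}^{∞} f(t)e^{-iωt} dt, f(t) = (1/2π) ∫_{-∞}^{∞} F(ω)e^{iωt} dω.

F(ω) = \begin{cases} 8 \pi & \text{for}\: \omega > - \frac{5}{2} \wedge \omega < \frac{5}{2} \\4 \pi & \text{for}\: \omega > - \frac{13}{2} \wedge \omega < \frac{13}{2} \\0 & \text{otherwise} \end{cases}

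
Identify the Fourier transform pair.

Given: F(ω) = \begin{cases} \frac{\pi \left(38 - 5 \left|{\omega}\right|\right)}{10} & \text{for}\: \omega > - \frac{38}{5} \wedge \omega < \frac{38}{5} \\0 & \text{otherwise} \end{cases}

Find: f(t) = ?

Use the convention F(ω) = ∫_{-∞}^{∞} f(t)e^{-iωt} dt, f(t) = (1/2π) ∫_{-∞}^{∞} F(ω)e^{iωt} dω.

f(t) = \frac{\sin^{2}{\left(\frac{19 t}{5} \right)}}{t^{2}}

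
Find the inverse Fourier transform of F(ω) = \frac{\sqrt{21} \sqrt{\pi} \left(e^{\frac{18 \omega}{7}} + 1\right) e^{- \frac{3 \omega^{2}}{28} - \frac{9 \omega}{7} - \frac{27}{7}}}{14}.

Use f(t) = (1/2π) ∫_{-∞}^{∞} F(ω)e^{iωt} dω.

f(t) = e^{- \frac{7 t^{2}}{3}} \cos{\left(6 t \right)}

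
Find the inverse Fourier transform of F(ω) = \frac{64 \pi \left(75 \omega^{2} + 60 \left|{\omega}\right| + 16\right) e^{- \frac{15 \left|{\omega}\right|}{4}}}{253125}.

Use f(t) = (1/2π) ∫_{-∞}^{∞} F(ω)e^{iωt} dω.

f(t) = \frac{8}{\left(t^{2} + \frac{225}{16}\right)^{3}}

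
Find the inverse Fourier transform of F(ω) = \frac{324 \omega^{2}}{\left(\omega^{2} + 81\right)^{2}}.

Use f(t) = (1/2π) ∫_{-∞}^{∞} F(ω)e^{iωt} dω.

f(t) = 9 \left(1 - 9 \left|{t}\right|\right) e^{- 9 \left|{t}\right|}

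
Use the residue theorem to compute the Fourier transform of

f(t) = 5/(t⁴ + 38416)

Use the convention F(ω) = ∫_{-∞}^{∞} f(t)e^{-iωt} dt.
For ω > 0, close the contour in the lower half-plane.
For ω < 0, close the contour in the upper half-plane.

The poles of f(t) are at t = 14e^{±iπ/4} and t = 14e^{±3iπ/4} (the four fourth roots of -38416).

Let g(z) = f(z)e^{-iωz}; for large |z| the factor e^{-iωz} decays in the lower half-plane when ω > 0 and in the upper half-plane when ω < 0.

Case ω > 0 (lower half-plane, clockwise contour ⇒ F(ω) = -2πi·ΣRes):
  Res_{z = - 7 \sqrt{2} - 7 \sqrt{2} i} g(z) = \frac{5 \sqrt{2} i \left(1 - i\right) e^{7 \sqrt{2} \omega \left(-1 + i\right)}}{21952}
  Res_{z = 7 \sqrt{2} - 7 \sqrt{2} i} g(z) = \frac{5 \sqrt{2} i \left(1 + i\right) e^{- 7 \sqrt{2} \omega \left(1 + i\right)}}{21952}
  F(ω) = -2πi·ΣRes = \frac{5 \sqrt{2} \pi \left(1 - i\right) \left(e^{14 \sqrt{2} i \omega} + i\right) e^{- 7 \sqrt{2} \omega \left(1 + i\right)}}{10976} = \frac{5 \pi e^{- 7 \sqrt{2} \omega} \sin{\left(7 \sqrt{2} \omega + \frac{\pi}{4} \right)}}{2744}

Case ω < 0 (upper half-plane, counterclockwise contour ⇒ F(ω) = +2πi·ΣRes):
  Res_{z = 7 \sqrt{2} + 7 \sqrt{2} i} g(z) = \frac{5 \sqrt{2} i \left(-1 + i\right) e^{7 \sqrt{2} \omega \left(1 - i\right)}}{21952}
  Res_{z = - 7 \sqrt{2} + 7 \sqrt{2} i} g(z) = \frac{5 \sqrt{2} \left(1 - i\right) e^{7 \sqrt{2} \omega \left(1 + i\right)}}{21952}
  F(ω) = 2πi·ΣRes = - \frac{5 \sqrt{2} i \pi \left(i \left(1 - i\right) e^{7 \sqrt{2} \omega \left(1 - i\right)} - \left(1 - i\right) e^{7 \sqrt{2} \omega \left(1 + i\right)}\right)}{10976} = \frac{5 \pi e^{7 \sqrt{2} \omega} \cos{\left(7 \sqrt{2} \omega + \frac{\pi}{4} \right)}}{2744}

Both cases combine into a single formula in |ω|:

F(ω) = \frac{5 \pi e^{- 7 \sqrt{2} \left|{\omega}\right|} \sin{\left(7 \sqrt{2} \left|{\omega}\right| + \frac{\pi}{4} \right)}}{2744}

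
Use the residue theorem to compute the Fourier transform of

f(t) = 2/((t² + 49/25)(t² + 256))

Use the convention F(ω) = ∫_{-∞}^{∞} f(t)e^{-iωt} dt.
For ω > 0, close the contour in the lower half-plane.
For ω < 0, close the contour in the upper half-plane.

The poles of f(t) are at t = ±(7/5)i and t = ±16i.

Let g(z) = f(z)e^{-iωz}; for large |z| the factor e^{-iωz} decays in the lower half-plane when ω > 0 and in the upper half-plane when ω < 0.

Case ω > 0 (lower half-plane, clockwise contour ⇒ F(ω) = -2πi·ΣRes):
  Res_{z = - \frac{7 i}{5}} g(z) = \frac{125 i e^{- \frac{7 \omega}{5}}}{44457}
  Res_{z = - 16 i} g(z) = - \frac{25 i e^{- 16 \omega}}{101616}
  F(ω) = -2πi·ΣRes = - \frac{25 \pi e^{- 16 \omega}}{50808} + \frac{250 \pi e^{- \frac{7 \omega}{5}}}{44457}

Case ω < 0 (upper half-plane, counterclockwise contour ⇒ F(ω) = +2πi·ΣRes):
  Res_{z = \frac{7 i}{5}} g(z) = - \frac{125 i e^{\frac{7 \omega}{5}}}{44457}
  Res_{z = 16 i} g(z) = \frac{25 i e^{16 \omega}}{101616}
  F(ω) = 2πi·ΣRes = \frac{25 \pi \left(80 e^{\frac{7 \omega}{5}} - 7 e^{16 \omega}\right)}{355656}

Both cases combine into a single formula in |ω|:

F(ω) = - \frac{25 \pi e^{- 16 \left|{\omega}\right|}}{50808} + \frac{250 \pi e^{- \frac{7 \left|{\omega}\right|}{5}}}{44457}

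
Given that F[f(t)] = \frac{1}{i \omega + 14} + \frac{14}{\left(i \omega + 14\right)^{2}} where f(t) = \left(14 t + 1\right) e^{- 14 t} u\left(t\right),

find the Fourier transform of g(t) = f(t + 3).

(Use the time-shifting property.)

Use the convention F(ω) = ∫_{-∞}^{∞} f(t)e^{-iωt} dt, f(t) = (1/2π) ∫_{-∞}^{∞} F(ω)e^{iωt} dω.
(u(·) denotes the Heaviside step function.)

F[g](ω) = \frac{\left(- i \omega - 28\right) e^{3 i \omega}}{\omega^{2} - 28 i \omega - 196}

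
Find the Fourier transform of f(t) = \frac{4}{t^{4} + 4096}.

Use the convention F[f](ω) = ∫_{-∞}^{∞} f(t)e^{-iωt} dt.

F(ω) = \frac{\pi e^{- 4 \sqrt{2} \left|{\omega}\right|} \sin{\left(4 \sqrt{2} \left|{\omega}\right| + \frac{\pi}{4} \right)}}{128}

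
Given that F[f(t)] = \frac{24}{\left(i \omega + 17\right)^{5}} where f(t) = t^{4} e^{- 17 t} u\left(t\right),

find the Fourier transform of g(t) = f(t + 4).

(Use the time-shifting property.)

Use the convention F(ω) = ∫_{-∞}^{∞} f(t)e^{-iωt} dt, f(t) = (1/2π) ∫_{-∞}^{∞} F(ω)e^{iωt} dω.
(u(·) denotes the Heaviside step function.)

F[g](ω) = \frac{24 e^{4 i \omega}}{\left(i \omega + 17\right)^{5}}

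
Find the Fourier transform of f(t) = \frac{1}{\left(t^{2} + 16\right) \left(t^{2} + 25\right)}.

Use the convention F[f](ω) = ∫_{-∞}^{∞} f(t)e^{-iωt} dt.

F(ω) = \frac{\pi \left(5 e^{\left|{\omega}\right|} - 4\right) e^{- 5 \left|{\omega}\right|}}{180}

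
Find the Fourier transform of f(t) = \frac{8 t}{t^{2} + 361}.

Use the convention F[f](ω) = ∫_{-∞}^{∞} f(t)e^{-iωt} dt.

F(ω) = - 8 i \pi e^{- 19 \left|{\omega}\right|} \operatorname{sign}{\left(\omega \right)}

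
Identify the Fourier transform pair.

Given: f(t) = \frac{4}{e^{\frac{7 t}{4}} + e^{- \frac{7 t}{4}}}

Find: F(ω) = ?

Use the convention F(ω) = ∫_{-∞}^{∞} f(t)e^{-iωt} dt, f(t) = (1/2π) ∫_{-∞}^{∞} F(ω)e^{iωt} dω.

F(ω) = \frac{8 \pi}{7 \cosh{\left(\frac{2 \pi \omega}{7} \right)}}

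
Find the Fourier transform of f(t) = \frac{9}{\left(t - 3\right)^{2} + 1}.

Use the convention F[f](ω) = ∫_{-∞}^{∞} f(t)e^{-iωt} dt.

F(ω) = 9 \pi e^{- 3 i \omega - \left|{\omega}\right|}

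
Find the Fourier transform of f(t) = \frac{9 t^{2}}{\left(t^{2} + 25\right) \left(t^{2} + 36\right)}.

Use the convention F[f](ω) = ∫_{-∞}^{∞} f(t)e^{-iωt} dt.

F(ω) = \frac{9 \pi \left(6 - 5 e^{\left|{\omega}\right|}\right) e^{- 6 \left|{\omega}\right|}}{11}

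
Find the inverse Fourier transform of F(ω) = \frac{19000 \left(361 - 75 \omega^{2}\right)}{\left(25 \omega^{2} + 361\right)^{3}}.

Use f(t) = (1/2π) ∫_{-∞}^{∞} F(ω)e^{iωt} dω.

f(t) = 2 t^{2} e^{- \frac{19 \left|{t}\right|}{5}}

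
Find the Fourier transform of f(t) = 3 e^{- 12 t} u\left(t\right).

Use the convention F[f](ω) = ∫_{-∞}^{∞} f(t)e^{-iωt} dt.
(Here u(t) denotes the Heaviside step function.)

F(ω) = \frac{3}{i \omega + 12}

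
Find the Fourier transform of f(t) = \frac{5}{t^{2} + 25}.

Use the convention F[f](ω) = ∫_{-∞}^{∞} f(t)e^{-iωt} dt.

F(ω) = \pi e^{- 5 \left|{\omega}\right|}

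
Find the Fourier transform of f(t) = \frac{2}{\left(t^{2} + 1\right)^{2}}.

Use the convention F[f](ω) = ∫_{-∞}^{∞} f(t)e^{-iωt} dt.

F(ω) = \pi \left(\left|{\omega}\right| + 1\right) e^{- \left|{\omega}\right|}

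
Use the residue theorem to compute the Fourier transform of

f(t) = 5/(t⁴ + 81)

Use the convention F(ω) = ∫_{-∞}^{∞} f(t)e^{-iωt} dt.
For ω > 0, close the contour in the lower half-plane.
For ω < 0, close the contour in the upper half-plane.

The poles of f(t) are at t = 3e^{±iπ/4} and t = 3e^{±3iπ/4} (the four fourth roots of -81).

Let g(z) = f(z)e^{-iωz}; for large |z| the factor e^{-iωz} decays in the lower half-plane when ω > 0 and in the upper half-plane when ω < 0.

Case ω > 0 (lower half-plane, clockwise contour ⇒ F(ω) = -2πi·ΣRes):
  Res_{z = - \frac{3 \sqrt{2}}{2} - \frac{3 \sqrt{2} i}{2}} g(z) = \frac{5 \sqrt{2} i \left(1 - i\right) e^{\frac{3 \sqrt{2} \omega \left(-1 + i\right)}{2}}}{216}
  Res_{z = \frac{3 \sqrt{2}}{2} - \frac{3 \sqrt{2} i}{2}} g(z) = \frac{5 \sqrt{2} i \left(1 + i\right) e^{- \frac{3 \sqrt{2} \omega \left(1 + i\right)}{2}}}{216}
  F(ω) = -2πi·ΣRes = \frac{5 \sqrt{2} \pi \left(1 - i\right) \left(e^{3 \sqrt{2} i \omega} + i\right) e^{- \frac{3 \sqrt{2} \omega \left(1 + i\right)}{2}}}{108} = \frac{5 \pi e^{- \frac{3 \sqrt{2} \omega}{2}} \sin{\left(\frac{3 \sqrt{2} \omega}{2} + \frac{\pi}{4} \right)}}{27}

Case ω < 0 (upper half-plane, counterclockwise contour ⇒ F(ω) = +2πi·ΣRes):
  Res_{z = \frac{3 \sqrt{2}}{2} + \frac{3 \sqrt{2} i}{2}} g(z) = \frac{5 \sqrt{2} i \left(-1 + i\right) e^{\frac{3 \sqrt{2} \omega \left(1 - i\right)}{2}}}{216}
  Res_{z = - \frac{3 \sqrt{2}}{2} + \frac{3 \sqrt{2} i}{2}} g(z) = \frac{5 \sqrt{2} \left(1 - i\right) e^{\frac{3 \sqrt{2} \omega \left(1 + i\right)}{2}}}{216}
  F(ω) = 2πi·ΣRes = - \frac{5 \sqrt{2} i \pi \left(i \left(1 - i\right) e^{\frac{3 \sqrt{2} \omega \left(1 - i\right)}{2}} - \left(1 - i\right) e^{\frac{3 \sqrt{2} \omega \left(1 + i\right)}{2}}\right)}{108} = \frac{5 \pi e^{\frac{3 \sqrt{2} \omega}{2}} \cos{\left(\frac{3 \sqrt{2} \omega}{2} + \frac{\pi}{4} \right)}}{27}

Both cases combine into a single formula in |ω|:

F(ω) = \frac{5 \pi e^{- \frac{3 \sqrt{2} \left|{\omega}\right|}{2}} \sin{\left(\frac{3 \sqrt{2} \left|{\omega}\right|}{2} + \frac{\pi}{4} \right)}}{27}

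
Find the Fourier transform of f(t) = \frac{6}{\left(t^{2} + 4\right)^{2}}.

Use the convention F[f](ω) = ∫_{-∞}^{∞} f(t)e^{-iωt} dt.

F(ω) = \frac{3 \pi \left(2 \left|{\omega}\right| + 1\right) e^{- 2 \left|{\omega}\right|}}{8}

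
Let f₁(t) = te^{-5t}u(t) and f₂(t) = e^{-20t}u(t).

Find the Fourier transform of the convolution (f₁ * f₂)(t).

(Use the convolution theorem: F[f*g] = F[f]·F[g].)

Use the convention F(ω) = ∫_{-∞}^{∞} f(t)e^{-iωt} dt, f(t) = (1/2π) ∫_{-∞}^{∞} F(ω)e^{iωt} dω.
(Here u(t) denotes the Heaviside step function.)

F[f₁*f₂](ω) = \frac{1}{\left(i \omega + 5\right)^{2} \left(i \omega + 20\right)}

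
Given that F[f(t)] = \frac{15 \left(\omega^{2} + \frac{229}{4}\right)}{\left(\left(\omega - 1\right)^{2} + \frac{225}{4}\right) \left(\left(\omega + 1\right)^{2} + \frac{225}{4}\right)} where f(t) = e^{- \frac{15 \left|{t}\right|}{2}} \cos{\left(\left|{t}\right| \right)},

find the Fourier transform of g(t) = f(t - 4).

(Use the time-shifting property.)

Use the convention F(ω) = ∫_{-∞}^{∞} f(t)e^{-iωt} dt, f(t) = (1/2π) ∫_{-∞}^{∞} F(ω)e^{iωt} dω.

F[g](ω) = \frac{60 \left(4 \omega^{2} + 229\right) e^{- 4 i \omega}}{16 \omega^{4} + 1768 \omega^{2} + 52441}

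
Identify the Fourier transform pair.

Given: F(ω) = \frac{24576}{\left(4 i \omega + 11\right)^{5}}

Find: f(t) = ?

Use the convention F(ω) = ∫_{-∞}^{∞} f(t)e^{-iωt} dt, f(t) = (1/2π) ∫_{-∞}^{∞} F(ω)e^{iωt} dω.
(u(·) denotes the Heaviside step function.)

f(t) = t^{4} e^{- \frac{11 t}{4}} u\left(t\right)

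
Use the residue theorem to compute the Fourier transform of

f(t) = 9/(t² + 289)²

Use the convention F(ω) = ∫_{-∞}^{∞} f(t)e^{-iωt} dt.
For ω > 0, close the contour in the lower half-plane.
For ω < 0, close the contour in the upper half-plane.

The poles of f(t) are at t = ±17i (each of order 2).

Let g(z) = f(z)e^{-iωz}; for large |z| the factor e^{-iωz} decays in the lower half-plane when ω > 0 and in the upper half-plane when ω < 0.

Case ω > 0 (lower half-plane, clockwise contour ⇒ F(ω) = -2πi·ΣRes):
  Res_{z = - 17 i} g(z) = \frac{9 i \left(17 \omega + 1\right) e^{- 17 \omega}}{19652} (pole of order 2)
  F(ω) = -2πi·ΣRes = \frac{9 \pi \left(17 \omega + 1\right) e^{- 17 \omega}}{9826}

Case ω < 0 (upper half-plane, counterclockwise contour ⇒ F(ω) = +2πi·ΣRes):
  Res_{z = 17 i} g(z) = \frac{9 i \left(17 \omega - 1\right) e^{17 \omega}}{19652} (pole of order 2)
  F(ω) = 2πi·ΣRes = \frac{9 \pi \left(1 - 17 \omega\right) e^{17 \omega}}{9826}

Both cases combine into a single formula in |ω|:

F(ω) = \frac{9 \pi \left(17 \left|{\omega}\right| + 1\right) e^{- 17 \left|{\omega}\right|}}{9826}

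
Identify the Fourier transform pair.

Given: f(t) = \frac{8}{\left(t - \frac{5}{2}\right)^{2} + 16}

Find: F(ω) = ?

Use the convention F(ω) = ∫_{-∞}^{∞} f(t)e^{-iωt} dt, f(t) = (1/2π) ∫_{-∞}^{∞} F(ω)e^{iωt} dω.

F(ω) = 2 \pi e^{- \frac{5 i \omega}{2} - 4 \left|{\omega}\right|}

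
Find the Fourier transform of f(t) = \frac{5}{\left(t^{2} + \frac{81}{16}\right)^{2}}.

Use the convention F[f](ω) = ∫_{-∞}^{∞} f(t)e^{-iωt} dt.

F(ω) = \frac{40 \pi \left(9 \left|{\omega}\right| + 4\right) e^{- \frac{9 \left|{\omega}\right|}{4}}}{729}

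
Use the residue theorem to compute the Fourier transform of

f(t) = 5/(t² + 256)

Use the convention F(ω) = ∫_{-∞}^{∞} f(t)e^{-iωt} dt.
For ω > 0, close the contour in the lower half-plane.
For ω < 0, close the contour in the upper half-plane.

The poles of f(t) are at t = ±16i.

Let g(z) = f(z)e^{-iωz}; for large |z| the factor e^{-iωz} decays in the lower half-plane when ω > 0 and in the upper half-plane when ω < 0.

Case ω > 0 (lower half-plane, clockwise contour ⇒ F(ω) = -2πi·ΣRes):
  Res_{z = - 16 i} g(z) = \frac{5 i e^{- 16 \omega}}{32}
  F(ω) = -2πi·ΣRes = \frac{5 \pi e^{- 16 \omega}}{16}

Case ω < 0 (upper half-plane, counterclockwise contour ⇒ F(ω) = +2πi·ΣRes):
  Res_{z = 16 i} g(z) = - \frac{5 i e^{16 \omega}}{32}
  F(ω) = 2πi·ΣRes = \frac{5 \pi e^{16 \omega}}{16}

Both cases combine into a single formula in |ω|:

F(ω) = \frac{5 \pi e^{- 16 \left|{\omega}\right|}}{16}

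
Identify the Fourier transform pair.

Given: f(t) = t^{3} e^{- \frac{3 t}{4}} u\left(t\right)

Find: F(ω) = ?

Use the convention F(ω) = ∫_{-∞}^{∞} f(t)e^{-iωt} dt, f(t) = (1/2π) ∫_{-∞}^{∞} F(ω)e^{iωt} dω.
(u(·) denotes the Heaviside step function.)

F(ω) = \frac{1536}{\left(4 i \omega + 3\right)^{4}}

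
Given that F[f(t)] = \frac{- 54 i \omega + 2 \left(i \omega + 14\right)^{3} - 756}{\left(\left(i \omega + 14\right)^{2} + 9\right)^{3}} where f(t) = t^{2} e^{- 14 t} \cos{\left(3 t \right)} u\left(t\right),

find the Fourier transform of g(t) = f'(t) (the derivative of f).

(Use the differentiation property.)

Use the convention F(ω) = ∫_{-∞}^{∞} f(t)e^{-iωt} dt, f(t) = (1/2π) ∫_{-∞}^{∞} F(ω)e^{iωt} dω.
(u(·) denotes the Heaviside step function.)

F[g](ω) = - \frac{2 i \omega \left(27 i \omega - \left(i \omega + 14\right)^{3} + 378\right)}{\left(\left(i \omega + 14\right)^{2} + 9\right)^{3}}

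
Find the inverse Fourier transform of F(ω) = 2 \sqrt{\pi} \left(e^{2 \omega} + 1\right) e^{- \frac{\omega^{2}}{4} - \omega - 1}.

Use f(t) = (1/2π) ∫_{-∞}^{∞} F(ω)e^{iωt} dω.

f(t) = 4 e^{- t^{2}} \cos{\left(2 t \right)}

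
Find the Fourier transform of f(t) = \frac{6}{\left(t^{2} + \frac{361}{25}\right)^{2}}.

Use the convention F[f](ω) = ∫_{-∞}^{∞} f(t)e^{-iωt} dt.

F(ω) = \frac{75 \pi \left(19 \left|{\omega}\right| + 5\right) e^{- \frac{19 \left|{\omega}\right|}{5}}}{6859}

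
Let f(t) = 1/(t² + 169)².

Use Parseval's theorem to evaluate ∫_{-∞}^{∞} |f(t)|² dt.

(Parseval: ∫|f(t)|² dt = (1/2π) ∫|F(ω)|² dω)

∫|f(t)|² dt = \frac{5 \pi}{1003976272}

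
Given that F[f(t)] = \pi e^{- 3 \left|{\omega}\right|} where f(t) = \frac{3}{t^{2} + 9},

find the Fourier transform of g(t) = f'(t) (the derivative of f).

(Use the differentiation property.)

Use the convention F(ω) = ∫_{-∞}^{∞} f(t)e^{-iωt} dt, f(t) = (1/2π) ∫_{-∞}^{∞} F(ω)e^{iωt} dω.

F[g](ω) = i \pi \omega e^{- 3 \left|{\omega}\right|}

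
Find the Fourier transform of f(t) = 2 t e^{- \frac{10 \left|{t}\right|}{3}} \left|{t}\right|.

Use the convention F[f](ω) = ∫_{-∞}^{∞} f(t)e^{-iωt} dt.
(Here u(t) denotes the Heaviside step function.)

F(ω) = \frac{1944 i \omega \left(3 \omega^{2} - 100\right)}{\left(9 \omega^{2} + 100\right)^{3}}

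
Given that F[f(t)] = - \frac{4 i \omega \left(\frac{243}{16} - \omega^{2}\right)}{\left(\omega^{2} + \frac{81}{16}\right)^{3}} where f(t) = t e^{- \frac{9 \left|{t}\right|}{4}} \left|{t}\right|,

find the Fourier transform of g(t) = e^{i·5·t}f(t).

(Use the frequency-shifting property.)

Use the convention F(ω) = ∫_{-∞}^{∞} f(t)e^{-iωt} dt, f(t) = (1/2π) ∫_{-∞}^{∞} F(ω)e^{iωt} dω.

F[g](ω) = \frac{1024 i \left(\omega - 5\right) \left(16 \left(\omega - 5\right)^{2} - 243\right)}{\left(16 \left(\omega - 5\right)^{2} + 81\right)^{3}}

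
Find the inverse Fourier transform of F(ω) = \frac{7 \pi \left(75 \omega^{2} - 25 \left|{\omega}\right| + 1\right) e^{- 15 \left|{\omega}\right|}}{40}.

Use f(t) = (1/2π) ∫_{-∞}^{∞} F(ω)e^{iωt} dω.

f(t) = \frac{7 t^{4}}{\left(t^{2} + 225\right)^{3}}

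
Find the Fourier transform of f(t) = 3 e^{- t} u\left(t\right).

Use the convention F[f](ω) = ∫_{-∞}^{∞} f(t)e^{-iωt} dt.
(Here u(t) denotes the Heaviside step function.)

F(ω) = \frac{3}{i \omega + 1}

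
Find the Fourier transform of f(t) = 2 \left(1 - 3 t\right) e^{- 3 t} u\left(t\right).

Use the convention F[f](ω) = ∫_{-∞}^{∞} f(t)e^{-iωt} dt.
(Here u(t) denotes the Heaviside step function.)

F(ω) = \frac{2 i \omega}{- \omega^{2} + 6 i \omega + 9}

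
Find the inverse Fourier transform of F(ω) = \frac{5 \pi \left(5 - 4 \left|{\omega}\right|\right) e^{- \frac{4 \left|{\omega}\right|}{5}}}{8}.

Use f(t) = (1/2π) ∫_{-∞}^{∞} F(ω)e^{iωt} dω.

f(t) = \frac{5 t^{2}}{\left(t^{2} + \frac{16}{25}\right)^{2}}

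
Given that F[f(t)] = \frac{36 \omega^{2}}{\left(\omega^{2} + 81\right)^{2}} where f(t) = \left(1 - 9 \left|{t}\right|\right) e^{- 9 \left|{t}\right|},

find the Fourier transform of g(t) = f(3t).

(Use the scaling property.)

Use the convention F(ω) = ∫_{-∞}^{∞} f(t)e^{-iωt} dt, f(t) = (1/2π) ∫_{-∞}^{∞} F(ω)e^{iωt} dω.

F[g](ω) = \frac{108 \omega^{2}}{\left(\omega^{2} + 729\right)^{2}}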